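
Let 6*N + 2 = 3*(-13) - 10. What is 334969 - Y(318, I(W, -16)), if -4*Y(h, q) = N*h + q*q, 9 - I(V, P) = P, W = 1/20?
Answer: 668899/2 ≈ 3.3445e+5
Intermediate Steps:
N = -17/2 (N = -⅓ + (3*(-13) - 10)/6 = -⅓ + (-39 - 10)/6 = -⅓ + (⅙)*(-49) = -⅓ - 49/6 = -17/2 ≈ -8.5000)
W = 1/20 ≈ 0.050000
I(V, P) = 9 - P
Y(h, q) = -q²/4 + 17*h/8 (Y(h, q) = -(-17*h/2 + q*q)/4 = -(-17*h/2 + q²)/4 = -(q² - 17*h/2)/4 = -q²/4 + 17*h/8)
334969 - Y(318, I(W, -16)) = 334969 - (-(9 - 1*(-16))²/4 + (17/8)*318) = 334969 - (-(9 + 16)²/4 + 2703/4) = 334969 - (-¼*25² + 2703/4) = 334969 - (-¼*625 + 2703/4) = 334969 - (-625/4 + 2703/4) = 334969 - 1*1039/2 = 334969 - 1039/2 = 668899/2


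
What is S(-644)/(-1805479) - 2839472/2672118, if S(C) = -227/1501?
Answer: -3847518300564151/3620751927358761 ≈ -1.0626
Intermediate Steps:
S(C) = -227/1501 (S(C) = -227*1/1501 = -227/1501)
S(-644)/(-1805479) - 2839472/2672118 = -227/1501/(-1805479) - 2839472/2672118 = -227/1501*(-1/1805479) - 2839472*1/2672118 = 227/2710023979 - 1419736/1336059 = -3847518300564151/3620751927358761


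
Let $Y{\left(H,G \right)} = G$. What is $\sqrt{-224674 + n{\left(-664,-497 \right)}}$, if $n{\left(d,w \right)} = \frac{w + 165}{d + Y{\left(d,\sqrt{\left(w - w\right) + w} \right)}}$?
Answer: $\sqrt{2} \sqrt{\frac{74591602 - 112337 i \sqrt{497}}{-664 + i \sqrt{497}}} \approx 1.7688 \cdot 10^{-5} + 474.0 i$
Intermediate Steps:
$n{\left(d,w \right)} = \frac{165 + w}{d + \sqrt{w}}$ ($n{\left(d,w \right)} = \frac{w + 165}{d + \sqrt{\left(w - w\right) + w}} = \frac{165 + w}{d + \sqrt{0 + w}} = \frac{165 + w}{d + \sqrt{w}}$)
$\sqrt{-224674 + n{\left(-664,-497 \right)}} = \sqrt{-224674 + \frac{165 - 497}{-664 + \sqrt{-497}}} = \sqrt{-224674 + \frac{1}{-664 + i \sqrt{497}} \left(-332\right)} = \sqrt{-224674 - \frac{332}{-664 + i \sqrt{497}}}$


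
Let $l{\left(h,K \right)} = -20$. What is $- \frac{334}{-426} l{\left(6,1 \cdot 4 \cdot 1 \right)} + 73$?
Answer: $\frac{12209}{213} \approx 57.319$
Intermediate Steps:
$- \frac{334}{-426} l{\left(6,1 \cdot 4 \cdot 1 \right)} + 73 = - \frac{334}{-426} \left(-20\right) + 73 = \left(-334\right) \left(- \frac{1}{426}\right) \left(-20\right) + 73 = \frac{167}{213} \left(-20\right) + 73 = - \frac{3340}{213} + 73 = \frac{12209}{213}$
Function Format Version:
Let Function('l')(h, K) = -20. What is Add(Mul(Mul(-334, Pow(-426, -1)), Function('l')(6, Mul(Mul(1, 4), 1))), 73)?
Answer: Rational(12209, 213) ≈ 57.319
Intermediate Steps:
Add(Mul(Mul(-334, Pow(-426, -1)), Function('l')(6, Mul(Mul(1, 4), 1))), 73) = Add(Mul(Mul(-334, Pow(-426, -1)), -20), 73) = Add(Mul(Mul(-334, Rational(-1, 426)), -20), 73) = Add(Mul(Rational(167, 213), -20), 73) = Add(Rational(-3340, 213), 73) = Rational(12209, 213)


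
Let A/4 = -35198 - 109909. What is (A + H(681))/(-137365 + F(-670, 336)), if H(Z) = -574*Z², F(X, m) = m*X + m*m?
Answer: 266779242/249589 ≈ 1068.9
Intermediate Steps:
A = -580428 (A = 4*(-35198 - 109909) = 4*(-145107) = -580428)
F(X, m) = m² + X*m (F(X, m) = X*m + m² = m² + X*m)
(A + H(681))/(-137365 + F(-670, 336)) = (-580428 - 574*681²)/(-137365 + 336*(-670 + 336)) = (-580428 - 574*463761)/(-137365 + 336*(-334)) = (-580428 - 266198814)/(-137365 - 112224) = -266779242/(-249589) = -266779242*(-1/249589) = 266779242/249589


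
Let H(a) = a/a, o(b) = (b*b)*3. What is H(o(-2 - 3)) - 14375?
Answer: -14374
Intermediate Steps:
o(b) = 3*b**2 (o(b) = b**2*3 = 3*b**2)
H(a) = 1
H(o(-2 - 3)) - 14375 = 1 - 14375 = -14374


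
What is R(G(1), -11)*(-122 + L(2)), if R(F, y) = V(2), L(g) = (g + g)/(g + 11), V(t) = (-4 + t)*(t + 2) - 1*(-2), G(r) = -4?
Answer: 9492/13 ≈ 730.15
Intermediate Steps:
V(t) = 2 + (-4 + t)*(2 + t) (V(t) = (-4 + t)*(2 + t) + 2 = 2 + (-4 + t)*(2 + t))
L(g) = 2*g/(11 + g) (L(g) = (2*g)/(11 + g) = 2*g/(11 + g))
R(F, y) = -6 (R(F, y) = -6 + 2² - 2*2 = -6 + 4 - 4 = -6)
R(G(1), -11)*(-122 + L(2)) = -6*(-122 + 2*2/(11 + 2)) = -6*(-122 + 2*2/13) = -6*(-122 + 2*2*(1/13)) = -6*(-122 + 4/13) = -6*(-1582/13) = 9492/13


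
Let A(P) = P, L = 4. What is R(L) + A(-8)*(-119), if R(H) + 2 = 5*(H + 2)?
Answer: 980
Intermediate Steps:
R(H) = 8 + 5*H (R(H) = -2 + 5*(H + 2) = -2 + 5*(2 + H) = -2 + (10 + 5*H) = 8 + 5*H)
R(L) + A(-8)*(-119) = (8 + 5*4) - 8*(-119) = (8 + 20) + 952 = 28 + 952 = 980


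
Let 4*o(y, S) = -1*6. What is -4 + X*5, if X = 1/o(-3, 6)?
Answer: -22/3 ≈ -7.3333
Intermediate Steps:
o(y, S) = -3/2 (o(y, S) = (-1*6)/4 = (1/4)*(-6) = -3/2)
X = -2/3 (X = 1/(-3/2) = -2/3 ≈ -0.66667)
-4 + X*5 = -4 - 2/3*5 = -4 - 10/3 = -22/3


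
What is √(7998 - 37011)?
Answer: I*√29013 ≈ 170.33*I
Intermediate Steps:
√(7998 - 37011) = √(-29013) = I*√29013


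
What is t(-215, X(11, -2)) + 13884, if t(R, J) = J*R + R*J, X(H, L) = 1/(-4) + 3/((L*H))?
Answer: 309103/22 ≈ 14050.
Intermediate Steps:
X(H, L) = -¼ + 3/(H*L) (X(H, L) = 1*(-¼) + 3/((H*L)) = -¼ + 3*(1/(H*L)) = -¼ + 3/(H*L))
t(R, J) = 2*J*R (t(R, J) = J*R + J*R = 2*J*R)
t(-215, X(11, -2)) + 13884 = 2*(-¼ + 3/(11*(-2)))*(-215) + 13884 = 2*(-¼ + 3*(1/11)*(-½))*(-215) + 13884 = 2*(-¼ - 3/22)*(-215) + 13884 = 2*(-17/44)*(-215) + 13884 = 3655/22 + 13884 = 309103/22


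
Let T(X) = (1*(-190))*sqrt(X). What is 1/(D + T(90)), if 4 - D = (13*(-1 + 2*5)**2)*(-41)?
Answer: 43177/1861004329 + 570*sqrt(10)/1861004329 ≈ 2.4169e-5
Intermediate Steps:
T(X) = -190*sqrt(X)
D = 43177 (D = 4 - 13*(-1 + 2*5)**2*(-41) = 4 - 13*(-1 + 10)**2*(-41) = 4 - 13*9**2*(-41) = 4 - 13*81*(-41) = 4 - 1053*(-41) = 4 - 1*(-43173) = 4 + 43173 = 43177)
1/(D + T(90)) = 1/(43177 - 570*sqrt(10))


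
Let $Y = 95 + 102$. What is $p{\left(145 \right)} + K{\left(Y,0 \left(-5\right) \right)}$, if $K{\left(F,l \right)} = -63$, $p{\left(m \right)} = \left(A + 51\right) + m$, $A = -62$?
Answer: $71$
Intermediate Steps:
$p{\left(m \right)} = -11 + m$ ($p{\left(m \right)} = \left(-62 + 51\right) + m = -11 + m$)
$Y = 197$
$p{\left(145 \right)} + K{\left(Y,0 \left(-5\right) \right)} = \left(-11 + 145\right) - 63 = 134 - 63 = 71$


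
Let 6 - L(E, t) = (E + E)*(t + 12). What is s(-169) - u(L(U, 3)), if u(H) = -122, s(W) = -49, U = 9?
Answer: 73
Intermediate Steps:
L(E, t) = 6 - 2*E*(12 + t) (L(E, t) = 6 - (E + E)*(t + 12) = 6 - 2*E*(12 + t))
s(-169) - u(L(U, 3)) = -49 - 1*(-122) = -49 + 122 = 73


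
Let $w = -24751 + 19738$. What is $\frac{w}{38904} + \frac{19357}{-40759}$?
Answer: $- \frac{319129865}{528562712} \approx -0.60377$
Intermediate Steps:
$w = -5013$
$\frac{w}{38904} + \frac{19357}{-40759} = - \frac{5013}{38904} + \frac{19357}{-40759} = \left(-5013\right) \frac{1}{38904} + 19357 \left(- \frac{1}{40759}\right) = - \frac{1671}{12968} - \frac{19357}{40759} = - \frac{319129865}{528562712}$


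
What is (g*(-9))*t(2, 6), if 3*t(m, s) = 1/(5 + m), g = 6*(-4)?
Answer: 72/7 ≈ 10.286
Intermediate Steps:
g = -24
t(m, s) = 1/(3*(5 + m))
(g*(-9))*t(2, 6) = (-24*(-9))*(1/(3*(5 + 2))) = 216*((⅓)/7) = 216*((⅓)*(⅐)) = 216*(1/21) = 72/7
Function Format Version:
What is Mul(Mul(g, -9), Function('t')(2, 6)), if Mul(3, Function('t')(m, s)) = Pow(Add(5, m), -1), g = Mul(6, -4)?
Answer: Rational(72, 7) ≈ 10.286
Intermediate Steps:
g = -24
Function('t')(m, s) = Mul(Rational(1, 3), Pow(Add(5, m), -1))
Mul(Mul(g, -9), Function('t')(2, 6)) = Mul(Mul(-24, -9), Mul(Rational(1, 3), Pow(Add(5, 2), -1))) = Mul(216, Mul(Rational(1, 3), Pow(7, -1))) = Mul(216, Mul(Rational(1, 3), Rational(1, 7))) = Mul(216, Rational(1, 21)) = Rational(72, 7)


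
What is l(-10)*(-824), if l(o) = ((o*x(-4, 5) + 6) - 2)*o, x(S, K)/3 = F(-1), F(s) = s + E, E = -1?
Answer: 527360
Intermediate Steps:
F(s) = -1 + s (F(s) = s - 1 = -1 + s)
x(S, K) = -6 (x(S, K) = 3*(-1 - 1) = 3*(-2) = -6)
l(o) = o*(4 - 6*o) (l(o) = ((o*(-6) + 6) - 2)*o = ((-6*o + 6) - 2)*o = ((6 - 6*o) - 2)*o = (4 - 6*o)*o = o*(4 - 6*o))
l(-10)*(-824) = (2*(-10)*(2 - 3*(-10)))*(-824) = (2*(-10)*(2 + 30))*(-824) = (2*(-10)*32)*(-824) = -640*(-824) = 527360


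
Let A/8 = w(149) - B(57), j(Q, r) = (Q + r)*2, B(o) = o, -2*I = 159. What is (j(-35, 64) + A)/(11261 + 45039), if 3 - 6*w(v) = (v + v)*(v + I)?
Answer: -42013/84450 ≈ -0.49749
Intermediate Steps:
I = -159/2 (I = -1/2*159 = -159/2 ≈ -79.500)
w(v) = 1/2 - v*(-159/2 + v)/3 (w(v) = 1/2 - (v + v)*(v - 159/2)/6 = 1/2 - 2*v*(-159/2 + v)/6 = 1/2 - v*(-159/2 + v)/3)
j(Q, r) = 2*Q + 2*r
A = -84200/3 (A = 8*((1/2 - 1/3*149**2 + (53/2)*149) - 1*57) = 8*((1/2 - 1/3*22201 + 7897/2) - 57) = 8*((1/2 - 22201/3 + 7897/2) - 57) = 8*(-10354/3 - 57) = 8*(-10525/3) = -84200/3 ≈ -28067.)
(j(-35, 64) + A)/(11261 + 45039) = ((2*(-35) + 2*64) - 84200/3)/(11261 + 45039) = ((-70 + 128) - 84200/3)/56300 = (58 - 84200/3)*(1/56300) = -84026/3*1/56300 = -42013/84450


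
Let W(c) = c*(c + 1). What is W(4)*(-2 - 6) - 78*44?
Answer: -3592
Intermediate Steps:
W(c) = c*(1 + c)
W(4)*(-2 - 6) - 78*44 = (4*(1 + 4))*(-2 - 6) - 78*44 = (4*5)*(-8) - 3432 = 20*(-8) - 3432 = -160 - 3432 = -3592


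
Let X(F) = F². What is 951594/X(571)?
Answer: 951594/326041 ≈ 2.9186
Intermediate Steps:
951594/X(571) = 951594/(571²) = 951594/326041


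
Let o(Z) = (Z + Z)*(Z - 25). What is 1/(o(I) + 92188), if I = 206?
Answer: 1/166760 ≈ 5.9966e-6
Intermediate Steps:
o(Z) = 2*Z*(-25 + Z) (o(Z) = (2*Z)*(-25 + Z) = 2*Z*(-25 + Z))
1/(o(I) + 92188) = 1/(2*206*(-25 + 206) + 92188) = 1/(2*206*181 + 92188) = 1/(74572 + 92188) = 1/166760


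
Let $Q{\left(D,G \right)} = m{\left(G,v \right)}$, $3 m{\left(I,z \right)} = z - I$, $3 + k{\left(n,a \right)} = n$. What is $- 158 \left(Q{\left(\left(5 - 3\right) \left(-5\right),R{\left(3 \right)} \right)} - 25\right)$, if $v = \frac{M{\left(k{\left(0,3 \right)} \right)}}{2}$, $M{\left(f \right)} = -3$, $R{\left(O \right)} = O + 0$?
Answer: $4187$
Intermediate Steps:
$k{\left(n,a \right)} = -3 + n$
$R{\left(O \right)} = O$
$v = - \frac{3}{2} \approx -1.5$
$m{\left(I,z \right)} = - \frac{I}{3} + \frac{z}{3}$ ($m{\left(I,z \right)} = \frac{z - I}{3} = - \frac{I}{3} + \frac{z}{3}$)
$Q{\left(D,G \right)} = - \frac{1}{2} - \frac{G}{3}$ ($Q{\left(D,G \right)} = - \frac{G}{3} + \frac{1}{3} \left(- \frac{3}{2}\right) = - \frac{G}{3} - \frac{1}{2} = - \frac{1}{2} - \frac{G}{3}$)
$- 158 \left(Q{\left(\left(5 - 3\right) \left(-5\right),R{\left(3 \right)} \right)} - 25\right) = - 158 \left(\left(- \frac{1}{2} - 1\right) - 25\right) = - 158 \left(- \frac{3}{2} - 25\right) = \left(-158\right) \left(- \frac{53}{2}\right) = 4187$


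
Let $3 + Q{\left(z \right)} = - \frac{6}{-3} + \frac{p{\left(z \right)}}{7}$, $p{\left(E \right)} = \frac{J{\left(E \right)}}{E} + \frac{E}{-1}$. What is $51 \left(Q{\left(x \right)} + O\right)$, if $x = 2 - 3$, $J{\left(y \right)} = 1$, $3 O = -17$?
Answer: $-340$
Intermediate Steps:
$O = - \frac{17}{3}$ ($O = \frac{1}{3} \left(-17\right) = - \frac{17}{3} \approx -5.6667$)
$x = -1$
$p{\left(E \right)} = \frac{1}{E} - E$ ($p{\left(E \right)} = 1 \frac{1}{E} + \frac{E}{-1} = \frac{1}{E} + E \left(-1\right) = \frac{1}{E} - E$)
$Q{\left(z \right)} = -1 - \frac{z}{7} + \frac{1}{7 z}$ ($Q{\left(z \right)} = -3 + \left(- \frac{6}{-3} + \frac{\frac{1}{z} - z}{7}\right) = -3 + \left(\left(-6\right) \left(- \frac{1}{3}\right) + \left(\frac{1}{z} - z\right) \frac{1}{7}\right) = -3 - \left(-2 - \frac{1}{7 z} + \frac{z}{7}\right) = -3 + \left(2 - \frac{z}{7} + \frac{1}{7 z}\right) = -1 - \frac{z}{7} + \frac{1}{7 z}$)
$51 \left(Q{\left(x \right)} + O\right) = 51 \left(\left(-1 - - \frac{1}{7} + \frac{1}{7 \left(-1\right)}\right) - \frac{17}{3}\right) = 51 \left(\left(-1 + \frac{1}{7} + \frac{1}{7} \left(-1\right)\right) - \frac{17}{3}\right) = 51 \left(\left(-1 + \frac{1}{7} - \frac{1}{7}\right) - \frac{17}{3}\right) = 51 \left(-1 - \frac{17}{3}\right) = 51 \left(- \frac{20}{3}\right) = -340$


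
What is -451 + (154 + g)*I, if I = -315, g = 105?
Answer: -82036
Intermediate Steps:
-451 + (154 + g)*I = -451 + (154 + 105)*(-315) = -451 + 259*(-315) = -451 - 81585 = -82036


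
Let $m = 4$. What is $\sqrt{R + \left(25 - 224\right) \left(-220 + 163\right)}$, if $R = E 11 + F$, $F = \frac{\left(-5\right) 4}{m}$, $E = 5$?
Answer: $\sqrt{11393} \approx 106.74$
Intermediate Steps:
$F = -5$ ($F = \frac{\left(-5\right) 4}{4} = \left(-20\right) \frac{1}{4} = -5$)
$R = 50$ ($R = 5 \cdot 11 - 5 = 55 - 5 = 50$)
$\sqrt{R + \left(25 - 224\right) \left(-220 + 163\right)} = \sqrt{50 + \left(25 - 224\right) \left(-220 + 163\right)} = \sqrt{50 - -11343} = \sqrt{50 + 11343} = \sqrt{11393}$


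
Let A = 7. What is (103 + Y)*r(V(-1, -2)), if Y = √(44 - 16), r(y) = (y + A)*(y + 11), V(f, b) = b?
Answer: 4635 + 90*√7 ≈ 4873.1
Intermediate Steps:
r(y) = (7 + y)*(11 + y) (r(y) = (y + 7)*(y + 11) = (7 + y)*(11 + y))
Y = 2*√7 (Y = √28 = 2*√7 ≈ 5.2915)
(103 + Y)*r(V(-1, -2)) = (103 + 2*√7)*(77 + (-2)² + 18*(-2)) = (103 + 2*√7)*(77 + 4 - 36) = (103 + 2*√7)*45 = 4635 + 90*√7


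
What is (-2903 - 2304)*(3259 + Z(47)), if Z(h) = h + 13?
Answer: -17282033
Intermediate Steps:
Z(h) = 13 + h
(-2903 - 2304)*(3259 + Z(47)) = (-2903 - 2304)*(3259 + (13 + 47)) = -5207*(3259 + 60) = -5207*3319 = -17282033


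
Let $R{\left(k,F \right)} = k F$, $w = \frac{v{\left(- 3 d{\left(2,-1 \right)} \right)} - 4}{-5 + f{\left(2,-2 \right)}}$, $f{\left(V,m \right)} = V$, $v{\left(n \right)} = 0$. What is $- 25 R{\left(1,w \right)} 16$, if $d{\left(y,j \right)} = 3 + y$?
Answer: $- \frac{1600}{3} \approx -533.33$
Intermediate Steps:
$w = \frac{4}{3}$ ($w = \frac{0 - 4}{-5 + 2} = - \frac{4}{-3} = \left(-4\right) \left(- \frac{1}{3}\right) = \frac{4}{3} \approx 1.3333$)
$R{\left(k,F \right)} = F k$
$- 25 R{\left(1,w \right)} 16 = - 25 \cdot \frac{4}{3} \cdot 1 \cdot 16 = \left(-25\right) \frac{4}{3} \cdot 16 = \left(- \frac{100}{3}\right) 16 = - \frac{1600}{3}$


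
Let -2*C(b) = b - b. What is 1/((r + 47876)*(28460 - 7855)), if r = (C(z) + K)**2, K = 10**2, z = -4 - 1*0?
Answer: 1/1192534980 ≈ 8.3855e-10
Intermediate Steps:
z = -4 (z = -4 + 0 = -4)
C(b) = 0 (C(b) = -(b - b)/2 = -1/2*0 = 0)
K = 100
r = 10000 (r = (0 + 100)**2 = 100**2 = 10000)
1/((r + 47876)*(28460 - 7855)) = 1/((10000 + 47876)*(28460 - 7855)) = 1/(57876*20605) = 1/1192534980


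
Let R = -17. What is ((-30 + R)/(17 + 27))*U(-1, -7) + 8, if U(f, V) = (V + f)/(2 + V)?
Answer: 346/55 ≈ 6.2909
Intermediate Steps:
U(f, V) = (V + f)/(2 + V)
((-30 + R)/(17 + 27))*U(-1, -7) + 8 = ((-30 - 17)/(17 + 27))*((-7 - 1)/(2 - 7)) + 8 = (-47/44)*(-8/(-5)) + 8 = (-47*1/44)*(-⅕*(-8)) + 8 = -47/44*8/5 + 8 = -94/55 + 8 = 346/55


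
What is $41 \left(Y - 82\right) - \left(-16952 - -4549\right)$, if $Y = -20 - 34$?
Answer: $6827$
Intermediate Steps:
$Y = -54$
$41 \left(Y - 82\right) - \left(-16952 - -4549\right) = 41 \left(-54 - 82\right) - \left(-16952 - -4549\right) = 41 \left(-136\right) - \left(-16952 + 4549\right) = -5576 - -12403 = -5576 + 12403 = 6827$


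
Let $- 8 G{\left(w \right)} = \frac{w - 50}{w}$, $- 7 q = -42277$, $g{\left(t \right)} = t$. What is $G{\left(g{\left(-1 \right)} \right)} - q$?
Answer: $- \frac{338573}{56} \approx -6045.9$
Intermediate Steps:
$q = \frac{42277}{7}$ ($q = \left(- \frac{1}{7}\right) \left(-42277\right) = \frac{42277}{7} \approx 6039.6$)
$G{\left(w \right)} = - \frac{-50 + w}{8 w}$ ($G{\left(w \right)} = - \frac{\left(w - 50\right) \frac{1}{w}}{8} = - \frac{\left(-50 + w\right) \frac{1}{w}}{8} = - \frac{\frac{1}{w} \left(-50 + w\right)}{8} = - \frac{-50 + w}{8 w}$)
$G{\left(g{\left(-1 \right)} \right)} - q = \frac{50 - -1}{8 \left(-1\right)} - \frac{42277}{7} = \frac{1}{8} \left(-1\right) \left(50 + 1\right) - \frac{42277}{7} = \frac{1}{8} \left(-1\right) 51 - \frac{42277}{7} = - \frac{51}{8} - \frac{42277}{7} = - \frac{338573}{56}$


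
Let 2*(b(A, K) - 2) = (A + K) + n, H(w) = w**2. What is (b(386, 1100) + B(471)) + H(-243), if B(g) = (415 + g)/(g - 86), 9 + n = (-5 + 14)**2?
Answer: 23035436/385 ≈ 59832.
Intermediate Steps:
n = 72 (n = -9 + (-5 + 14)**2 = -9 + 9**2 = -9 + 81 = 72)
B(g) = (415 + g)/(-86 + g)
b(A, K) = 38 + A/2 + K/2 (b(A, K) = 2 + ((A + K) + 72)/2 = 2 + (72 + A + K)/2 = 2 + (36 + A/2 + K/2) = 38 + A/2 + K/2)
(b(386, 1100) + B(471)) + H(-243) = ((38 + (1/2)*386 + (1/2)*1100) + (415 + 471)/(-86 + 471)) + (-243)**2 = ((38 + 193 + 550) + 886/385) + 59049 = (781 + (1/385)*886) + 59049 = (781 + 886/385) + 59049 = 301571/385 + 59049 = 23035436/385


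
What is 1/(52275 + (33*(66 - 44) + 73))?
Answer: 1/53074 ≈ 1.8842e-5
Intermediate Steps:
1/(52275 + (33*(66 - 44) + 73)) = 1/(52275 + (33*22 + 73)) = 1/(52275 + (726 + 73)) = 1/(52275 + 799) = 1/53074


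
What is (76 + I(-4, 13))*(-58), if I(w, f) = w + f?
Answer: -4930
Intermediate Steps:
I(w, f) = f + w
(76 + I(-4, 13))*(-58) = (76 + (13 - 4))*(-58) = (76 + 9)*(-58) = 85*(-58) = -4930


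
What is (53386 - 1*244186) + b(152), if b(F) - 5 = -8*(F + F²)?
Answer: -376843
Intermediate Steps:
b(F) = 5 - 8*F - 8*F² (b(F) = 5 - 8*(F + F²) = 5 + (-8*F - 8*F²) = 5 - 8*F - 8*F²)
(53386 - 1*244186) + b(152) = (53386 - 1*244186) + (5 - 8*152 - 8*152²) = (53386 - 244186) + (5 - 1216 - 8*23104) = -190800 + (5 - 1216 - 184832) = -190800 - 186043 = -376843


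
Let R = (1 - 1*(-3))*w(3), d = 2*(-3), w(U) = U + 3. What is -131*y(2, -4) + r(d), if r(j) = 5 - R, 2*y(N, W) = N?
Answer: -150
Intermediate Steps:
y(N, W) = N/2
w(U) = 3 + U
d = -6
R = 24 (R = (1 - 1*(-3))*(3 + 3) = (1 + 3)*6 = 4*6 = 24)
r(j) = -19 (r(j) = 5 - 1*24 = 5 - 24 = -19)
-131*y(2, -4) + r(d) = -131*2/2 - 19 = -131*1 - 19 = -131 - 19 = -150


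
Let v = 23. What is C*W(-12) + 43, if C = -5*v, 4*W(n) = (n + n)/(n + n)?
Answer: 57/4 ≈ 14.250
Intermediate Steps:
W(n) = 1/4 (W(n) = ((n + n)/(n + n))/4 = ((2*n)/((2*n)))/4 = ((2*n)*(1/(2*n)))/4 = (1/4)*1 = 1/4)
C = -115 (C = -5*23 = -115)
C*W(-12) + 43 = -115*1/4 + 43 = -115/4 + 43 = 57/4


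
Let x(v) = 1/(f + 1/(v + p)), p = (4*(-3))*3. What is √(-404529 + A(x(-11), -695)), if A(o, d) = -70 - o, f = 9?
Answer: 5*I*√2882105126/422 ≈ 636.08*I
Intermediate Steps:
p = -36 (p = -12*3 = -36)
x(v) = 1/(9 + 1/(-36 + v)) (x(v) = 1/(9 + 1/(v - 36)) = 1/(9 + 1/(-36 + v)))
√(-404529 + A(x(-11), -695)) = √(-404529 + (-70 - (-36 - 11)/(-323 + 9*(-11)))) = √(-404529 + (-70 - (-47)/(-323 - 99))) = √(-404529 + (-70 - (-47)/(-422))) = √(-404529 + (-70 - (-1)*(-47)/422)) = √(-404529 + (-70 - 1*47/422)) = √(-404529 + (-70 - 47/422)) = √(-404529 - 29587/422) = √(-170740825/422) = 5*I*√2882105126/422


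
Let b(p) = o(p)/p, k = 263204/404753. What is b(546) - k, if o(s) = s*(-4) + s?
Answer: -50947/13957 ≈ -3.6503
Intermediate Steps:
o(s) = -3*s (o(s) = -4*s + s = -3*s)
k = 9076/13957 (k = 263204*(1/404753) = 9076/13957 ≈ 0.65028)
b(p) = -3 (b(p) = (-3*p)/p = -3)
b(546) - k = -3 - 1*9076/13957 = -3 - 9076/13957 = -50947/13957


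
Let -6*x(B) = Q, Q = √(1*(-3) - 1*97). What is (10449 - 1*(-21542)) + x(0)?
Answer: 31991 - 5*I/3 ≈ 31991.0 - 1.6667*I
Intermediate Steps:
Q = 10*I (Q = √(-3 - 97) = √(-100) = 10*I ≈ 10.0*I)
x(B) = -5*I/3
(10449 - 1*(-21542)) + x(0) = (10449 - 1*(-21542)) - 5*I/3 = (10449 + 21542) - 5*I/3 = 31991 - 5*I/3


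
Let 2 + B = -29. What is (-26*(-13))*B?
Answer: -10478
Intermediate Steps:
B = -31 (B = -2 - 29 = -31)
(-26*(-13))*B = -26*(-13)*(-31) = 338*(-31) = -10478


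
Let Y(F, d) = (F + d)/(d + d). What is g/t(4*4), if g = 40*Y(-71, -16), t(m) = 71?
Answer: 435/284 ≈ 1.5317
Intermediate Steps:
Y(F, d) = (F + d)/(2*d) (Y(F, d) = (F + d)/((2*d)) = (F + d)*(1/(2*d)) = (F + d)/(2*d))
g = 435/4 (g = 40*((1/2)*(-71 - 16)/(-16)) = 40*((1/2)*(-1/16)*(-87)) = 40*(87/32) = 435/4 ≈ 108.75)
g/t(4*4) = (435/4)/71 = (435/4)*(1/71) = 435/284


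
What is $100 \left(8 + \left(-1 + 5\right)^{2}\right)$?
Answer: $2400$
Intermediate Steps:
$100 \left(8 + \left(-1 + 5\right)^{2}\right) = 100 \left(8 + 4^{2}\right) = 100 \left(8 + 16\right) = 100 \cdot 24 = 2400$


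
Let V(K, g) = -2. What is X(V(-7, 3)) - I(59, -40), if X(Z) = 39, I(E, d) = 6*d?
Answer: 279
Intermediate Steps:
X(V(-7, 3)) - I(59, -40) = 39 - 6*(-40) = 39 - 1*(-240) = 39 + 240 = 279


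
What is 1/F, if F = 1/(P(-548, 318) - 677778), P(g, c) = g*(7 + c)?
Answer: -855878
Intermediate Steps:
F = -1/855878 (F = 1/(-548*(7 + 318) - 677778) = 1/(-548*325 - 677778) = 1/(-178100 - 677778) = 1/(-855878) = -1/855878 ≈ -1.1684e-6)
1/F = 1/(-1/855878) = -855878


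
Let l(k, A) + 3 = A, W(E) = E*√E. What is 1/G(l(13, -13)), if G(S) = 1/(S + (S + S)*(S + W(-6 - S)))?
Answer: 496 - 320*√10 ≈ -515.93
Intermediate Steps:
W(E) = E^(3/2)
l(k, A) = -3 + A
G(S) = 1/(S + 2*S*(S + (-6 - S)^(3/2))) (G(S) = 1/(S + (S + S)*(S + (-6 - S)^(3/2))) = 1/(S + (2*S)*(S + (-6 - S)^(3/2))) = 1/(S + 2*S*(S + (-6 - S)^(3/2))))
1/G(l(13, -13)) = 1/(1/((-3 - 13)*(1 + 2*(-3 - 13) + 2*(-6 - (-3 - 13))^(3/2)))) = 1/(1/((-16)*(1 + 2*(-16) + 2*(-6 - 1*(-16))^(3/2)))) = 1/(-1/(16*(1 - 32 + 2*(-6 + 16)^(3/2)))) = 1/(-1/(16*(1 - 32 + 2*10^(3/2)))) = 1/(-1/(16*(1 - 32 + 2*(10*√10)))) = 1/(-1/(16*(1 - 32 + 20*√10))) = 1/(-1/(16*(-31 + 20*√10))) = 496 - 320*√10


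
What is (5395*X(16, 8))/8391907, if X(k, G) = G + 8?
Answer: 86320/8391907 ≈ 0.010286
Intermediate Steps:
X(k, G) = 8 + G
(5395*X(16, 8))/8391907 = (5395*(8 + 8))/8391907 = (5395*16)*(1/8391907) = 86320*(1/8391907) = 86320/8391907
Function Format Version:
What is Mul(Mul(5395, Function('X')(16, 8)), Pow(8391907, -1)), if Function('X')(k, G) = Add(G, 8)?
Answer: Rational(86320, 8391907) ≈ 0.010286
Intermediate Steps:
Function('X')(k, G) = Add(8, G)
Mul(Mul(5395, Function('X')(16, 8)), Pow(8391907, -1)) = Mul(Mul(5395, Add(8, 8)), Pow(8391907, -1)) = Mul(Mul(5395, 16), Rational(1, 8391907)) = Mul(86320, Rational(1, 8391907)) = Rational(86320, 8391907)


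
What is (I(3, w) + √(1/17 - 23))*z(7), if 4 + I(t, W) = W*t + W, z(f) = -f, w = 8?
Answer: -196 - 7*I*√6630/17 ≈ -196.0 - 33.528*I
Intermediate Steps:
I(t, W) = -4 + W + W*t (I(t, W) = -4 + (W*t + W) = -4 + (W + W*t) = -4 + W + W*t)
(I(3, w) + √(1/17 - 23))*z(7) = ((-4 + 8 + 8*3) + √(1/17 - 23))*(-1*7) = ((-4 + 8 + 24) + √(1/17 - 23))*(-7) = (28 + √(-390/17))*(-7) = (28 + I*√6630/17)*(-7) = -196 - 7*I*√6630/17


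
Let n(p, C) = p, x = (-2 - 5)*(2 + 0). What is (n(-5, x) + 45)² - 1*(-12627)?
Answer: 14227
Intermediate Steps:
x = -14 (x = -7*2 = -14)
(n(-5, x) + 45)² - 1*(-12627) = (-5 + 45)² - 1*(-12627) = 40² + 12627 = 1600 + 12627 = 14227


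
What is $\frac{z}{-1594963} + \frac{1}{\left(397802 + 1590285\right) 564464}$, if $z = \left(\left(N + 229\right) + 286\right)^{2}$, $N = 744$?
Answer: $- \frac{1778783509968454845}{1789873125355966384} \approx -0.9938$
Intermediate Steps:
$z = 1585081$ ($z = \left(\left(744 + 229\right) + 286\right)^{2} = \left(973 + 286\right)^{2} = 1259^{2} = 1585081$)
$\frac{z}{-1594963} + \frac{1}{\left(397802 + 1590285\right) 564464} = \frac{1585081}{-1594963} + \frac{1}{\left(397802 + 1590285\right) 564464} = 1585081 \left(- \frac{1}{1594963}\right) + \frac{1}{1988087} \cdot \frac{1}{564464} = - \frac{1585081}{1594963} + \frac{1}{1988087} \cdot \frac{1}{564464} = - \frac{1585081}{1594963} + \frac{1}{1122203540368} = - \frac{1778783509968454845}{1789873125355966384}$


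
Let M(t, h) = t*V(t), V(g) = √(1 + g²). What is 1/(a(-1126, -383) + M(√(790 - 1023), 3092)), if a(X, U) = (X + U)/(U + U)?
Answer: -1155894/31715405255 - 1173512*√13514/31715405255 ≈ -0.0043378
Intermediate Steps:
M(t, h) = t*√(1 + t²)
a(X, U) = (U + X)/(2*U) (a(X, U) = (U + X)/((2*U)) = (U + X)*(1/(2*U)) = (U + X)/(2*U))
1/(a(-1126, -383) + M(√(790 - 1023), 3092)) = 1/((½)*(-383 - 1126)/(-383) + √(790 - 1023)*√(1 + (√(790 - 1023))²)) = 1/((½)*(-1/383)*(-1509) + √(-233)*√(1 + (√(-233))²)) = 1/(1509/766 + (I*√233)*√(1 + (I*√233)²)) = 1/(1509/766 + (I*√233)*√(1 - 233)) = 1/(1509/766 + (I*√233)*√(-232)) = 1/(1509/766 + (I*√233)*(2*I*√58)) = 1/(1509/766 - 2*√13514)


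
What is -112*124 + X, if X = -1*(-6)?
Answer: -13882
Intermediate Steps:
X = 6
-112*124 + X = -112*124 + 6 = -13888 + 6 = -13882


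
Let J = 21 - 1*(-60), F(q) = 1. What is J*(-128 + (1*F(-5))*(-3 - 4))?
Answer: -10935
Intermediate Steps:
J = 81 (J = 21 + 60 = 81)
J*(-128 + (1*F(-5))*(-3 - 4)) = 81*(-128 + (1*1)*(-3 - 4)) = 81*(-128 + 1*(-7)) = 81*(-128 - 7) = 81*(-135) = -10935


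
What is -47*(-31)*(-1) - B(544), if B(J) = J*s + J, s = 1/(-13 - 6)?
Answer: -37475/19 ≈ -1972.4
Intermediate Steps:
s = -1/19 (s = 1/(-19) = -1/19 ≈ -0.052632)
B(J) = 18*J/19 (B(J) = J*(-1/19) + J = -J/19 + J = 18*J/19)
-47*(-31)*(-1) - B(544) = -47*(-31)*(-1) - 18*544/19 = 1457*(-1) - 1*9792/19 = -1457 - 9792/19 = -37475/19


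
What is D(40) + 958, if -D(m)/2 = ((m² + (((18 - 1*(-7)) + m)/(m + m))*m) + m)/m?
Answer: 6995/8 ≈ 874.38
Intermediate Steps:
D(m) = -2*(25/2 + m² + 3*m/2)/m (D(m) = -2*((m² + (((18 - 1*(-7)) + m)/(m + m))*m) + m)/m = -2*((m² + (((18 + 7) + m)/((2*m)))*m) + m)/m = -2*((m² + ((25 + m)*(1/(2*m)))*m) + m)/m = -2*((m² + ((25 + m)/(2*m))*m) + m)/m = -2*((m² + (25/2 + m/2)) + m)/m = -2*((25/2 + m² + m/2) + m)/m = -2*(25/2 + m² + 3*m/2)/m)
D(40) + 958 = (-3 - 25/40 - 2*40) + 958 = (-3 - 25*1/40 - 80) + 958 = (-3 - 5/8 - 80) + 958 = -669/8 + 958 = 6995/8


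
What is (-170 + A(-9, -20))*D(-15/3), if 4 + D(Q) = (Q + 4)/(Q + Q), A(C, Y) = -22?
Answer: 3744/5 ≈ 748.80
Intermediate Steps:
D(Q) = -4 + (4 + Q)/(2*Q) (D(Q) = -4 + (Q + 4)/(Q + Q) = -4 + (4 + Q)/((2*Q)) = -4 + (4 + Q)*(1/(2*Q)) = -4 + (4 + Q)/(2*Q))
(-170 + A(-9, -20))*D(-15/3) = (-170 - 22)*(-7/2 + 2/((-15/3))) = -192*(-7/2 + 2/((-15*1/3))) = -192*(-7/2 + 2/(-5)) = -192*(-7/2 + 2*(-1/5)) = -192*(-7/2 - 2/5) = -192*(-39/10) = 3744/5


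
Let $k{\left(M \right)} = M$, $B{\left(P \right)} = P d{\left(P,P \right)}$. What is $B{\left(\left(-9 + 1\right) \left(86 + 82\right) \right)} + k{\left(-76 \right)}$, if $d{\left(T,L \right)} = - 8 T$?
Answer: $-14450764$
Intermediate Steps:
$B{\left(P \right)} = - 8 P^{2}$ ($B{\left(P \right)} = P \left(- 8 P\right) = - 8 P^{2}$)
$B{\left(\left(-9 + 1\right) \left(86 + 82\right) \right)} + k{\left(-76 \right)} = - 8 \left(\left(-9 + 1\right) \left(86 + 82\right)\right)^{2} - 76 = - 8 \left(\left(-8\right) 168\right)^{2} - 76 = - 8 \left(-1344\right)^{2} - 76 = \left(-8\right) 1806336 - 76 = -14450688 - 76 = -14450764$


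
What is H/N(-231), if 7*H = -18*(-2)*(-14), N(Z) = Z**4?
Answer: -8/316377369 ≈ -2.5286e-8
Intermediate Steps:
H = -72 (H = (-18*(-2)*(-14))/7 = (36*(-14))/7 = (1/7)*(-504) = -72)
H/N(-231) = -72/((-231)**4) = -72/2847396321 = -72*1/2847396321 = -8/316377369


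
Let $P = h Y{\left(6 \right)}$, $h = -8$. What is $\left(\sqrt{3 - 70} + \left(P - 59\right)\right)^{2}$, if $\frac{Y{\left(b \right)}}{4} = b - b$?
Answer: $\left(59 - i \sqrt{67}\right)^{2} \approx 3414.0 - 965.87 i$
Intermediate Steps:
$Y{\left(b \right)} = 0$ ($Y{\left(b \right)} = 4 \left(b - b\right) = 4 \cdot 0 = 0$)
$P = 0$ ($P = \left(-8\right) 0 = 0$)
$\left(\sqrt{3 - 70} + \left(P - 59\right)\right)^{2} = \left(\sqrt{3 - 70} + \left(0 - 59\right)\right)^{2} = \left(\sqrt{-67} - 59\right)^{2} = \left(i \sqrt{67} - 59\right)^{2} = \left(-59 + i \sqrt{67}\right)^{2}$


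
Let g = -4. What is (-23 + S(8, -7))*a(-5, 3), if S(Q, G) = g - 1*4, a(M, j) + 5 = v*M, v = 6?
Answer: 1085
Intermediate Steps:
a(M, j) = -5 + 6*M
S(Q, G) = -8 (S(Q, G) = -4 - 1*4 = -4 - 4 = -8)
(-23 + S(8, -7))*a(-5, 3) = (-23 - 8)*(-5 + 6*(-5)) = -31*(-5 - 30) = -31*(-35) = 1085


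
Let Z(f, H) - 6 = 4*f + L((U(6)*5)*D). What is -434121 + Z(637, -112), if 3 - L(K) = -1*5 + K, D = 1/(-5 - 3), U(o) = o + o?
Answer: -863103/2 ≈ -4.3155e+5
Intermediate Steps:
U(o) = 2*o
D = -⅛ (D = 1/(-8) = -⅛ ≈ -0.12500)
L(K) = 8 - K (L(K) = 3 - (-1*5 + K) = 3 - (-5 + K) = 3 + (5 - K) = 8 - K)
Z(f, H) = 43/2 + 4*f (Z(f, H) = 6 + (4*f + (8 - (2*6)*5*(-1)/8)) = 6 + (4*f + (8 - 12*5*(-1)/8)) = 6 + (4*f + (8 - 60*(-1)/8)) = 6 + (4*f + (8 - 1*(-15/2))) = 6 + (4*f + (8 + 15/2)) = 6 + (4*f + 31/2) = 6 + (31/2 + 4*f) = 43/2 + 4*f)
-434121 + Z(637, -112) = -434121 + (43/2 + 4*637) = -434121 + (43/2 + 2548) = -434121 + 5139/2 = -863103/2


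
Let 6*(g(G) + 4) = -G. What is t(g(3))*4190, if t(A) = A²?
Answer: 169695/2 ≈ 84848.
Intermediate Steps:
g(G) = -4 - G/6 (g(G) = -4 + (-G)/6 = -4 - G/6)
t(g(3))*4190 = (-4 - ⅙*3)²*4190 = (-4 - ½)²*4190 = (-9/2)²*4190 = (81/4)*4190 = 169695/2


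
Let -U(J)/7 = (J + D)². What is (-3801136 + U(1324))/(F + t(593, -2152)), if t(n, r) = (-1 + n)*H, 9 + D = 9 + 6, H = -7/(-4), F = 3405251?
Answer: -16183436/3406287 ≈ -4.7510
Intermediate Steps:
H = 7/4 (H = -7*(-¼) = 7/4 ≈ 1.7500)
D = 6 (D = -9 + (9 + 6) = -9 + 15 = 6)
U(J) = -7*(6 + J)² (U(J) = -7*(J + 6)² = -7*(6 + J)²)
t(n, r) = -7/4 + 7*n/4 (t(n, r) = (-1 + n)*(7/4) = -7/4 + 7*n/4)
(-3801136 + U(1324))/(F + t(593, -2152)) = (-3801136 - 7*(6 + 1324)²)/(3405251 + (-7/4 + (7/4)*593)) = (-3801136 - 7*1330²)/(3405251 + (-7/4 + 4151/4)) = (-3801136 - 7*1768900)/(3405251 + 1036) = (-3801136 - 12382300)/3406287 = -16183436*1/3406287 = -16183436/3406287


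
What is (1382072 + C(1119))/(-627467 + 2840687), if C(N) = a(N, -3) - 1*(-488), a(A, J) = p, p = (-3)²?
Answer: 1382569/2213220 ≈ 0.62469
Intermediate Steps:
p = 9
a(A, J) = 9
C(N) = 497 (C(N) = 9 - 1*(-488) = 9 + 488 = 497)
(1382072 + C(1119))/(-627467 + 2840687) = (1382072 + 497)/(-627467 + 2840687) = 1382569/2213220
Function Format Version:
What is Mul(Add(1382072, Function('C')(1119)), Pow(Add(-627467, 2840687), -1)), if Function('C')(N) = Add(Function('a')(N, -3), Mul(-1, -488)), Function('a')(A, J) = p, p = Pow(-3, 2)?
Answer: Rational(1382569, 2213220) ≈ 0.62469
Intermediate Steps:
p = 9
Function('a')(A, J) = 9
Function('C')(N) = 497 (Function('C')(N) = Add(9, Mul(-1, -488)) = Add(9, 488) = 497)
Mul(Add(1382072, Function('C')(1119)), Pow(Add(-627467, 2840687), -1)) = Mul(Add(1382072, 497), Pow(Add(-627467, 2840687), -1)) = Mul(1382569, Pow(2213220, -1)) = Mul(1382569, Rational(1, 2213220)) = Rational(1382569, 2213220)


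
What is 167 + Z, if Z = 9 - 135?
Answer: 41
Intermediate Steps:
Z = -126
167 + Z = 167 - 126 = 41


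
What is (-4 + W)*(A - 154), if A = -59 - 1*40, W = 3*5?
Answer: -2783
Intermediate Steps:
W = 15
A = -99 (A = -59 - 40 = -99)
(-4 + W)*(A - 154) = (-4 + 15)*(-99 - 154) = 11*(-253) = -2783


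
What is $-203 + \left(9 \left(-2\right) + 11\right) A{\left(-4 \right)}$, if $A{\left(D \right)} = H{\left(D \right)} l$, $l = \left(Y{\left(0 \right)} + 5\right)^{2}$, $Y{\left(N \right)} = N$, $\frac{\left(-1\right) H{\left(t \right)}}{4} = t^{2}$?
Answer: $10997$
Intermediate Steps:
$H{\left(t \right)} = - 4 t^{2}$
$l = 25$ ($l = \left(0 + 5\right)^{2} = 5^{2} = 25$)
$A{\left(D \right)} = - 100 D^{2}$ ($A{\left(D \right)} = - 4 D^{2} \cdot 25 = - 100 D^{2}$)
$-203 + \left(9 \left(-2\right) + 11\right) A{\left(-4 \right)} = -203 + \left(9 \left(-2\right) + 11\right) \left(- 100 \left(-4\right)^{2}\right) = -203 + \left(-18 + 11\right) \left(\left(-100\right) 16\right) = -203 - -11200 = -203 + 11200 = 10997$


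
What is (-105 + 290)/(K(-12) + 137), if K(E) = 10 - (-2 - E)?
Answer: 185/137 ≈ 1.3504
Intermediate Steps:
K(E) = 12 + E (K(E) = 10 + (2 + E) = 12 + E)
(-105 + 290)/(K(-12) + 137) = (-105 + 290)/((12 - 12) + 137) = 185/(0 + 137) = 185/137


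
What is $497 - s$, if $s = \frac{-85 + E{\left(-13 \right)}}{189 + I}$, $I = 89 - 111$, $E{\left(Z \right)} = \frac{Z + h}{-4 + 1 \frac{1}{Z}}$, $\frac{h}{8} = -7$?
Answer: $\frac{4402555}{8851} \approx 497.41$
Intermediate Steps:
$h = -56$ ($h = 8 \left(-7\right) = -56$)
$E{\left(Z \right)} = \frac{-56 + Z}{-4 + \frac{1}{Z}}$ ($E{\left(Z \right)} = \frac{Z - 56}{-4 + 1 \frac{1}{Z}} = \frac{-56 + Z}{-4 + \frac{1}{Z}}$)
$I = -22$
$s = - \frac{3608}{8851}$ ($s = \frac{-85 - \frac{13 \left(56 - -13\right)}{-1 + 4 \left(-13\right)}}{189 - 22} = \frac{-85 - \frac{13 \left(56 + 13\right)}{-1 - 52}}{167} = \left(-85 - 13 \frac{1}{-53} \cdot 69\right) \frac{1}{167} = \left(-85 - \left(- \frac{13}{53}\right) 69\right) \frac{1}{167} = \left(-85 + \frac{897}{53}\right) \frac{1}{167} = \left(- \frac{3608}{53}\right) \frac{1}{167} = - \frac{3608}{8851} \approx -0.40764$)
$497 - s = 497 - - \frac{3608}{8851} = 497 + \frac{3608}{8851} = \frac{4402555}{8851}$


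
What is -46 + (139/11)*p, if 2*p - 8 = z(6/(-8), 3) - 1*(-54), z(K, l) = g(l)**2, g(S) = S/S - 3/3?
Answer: 3803/11 ≈ 345.73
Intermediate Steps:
g(S) = 0 (g(S) = 1 - 3*1/3 = 1 - 1 = 0)
z(K, l) = 0 (z(K, l) = 0**2 = 0)
p = 31 (p = 4 + (0 - 1*(-54))/2 = 4 + (0 + 54)/2 = 4 + (1/2)*54 = 4 + 27 = 31)
-46 + (139/11)*p = -46 + (139/11)*31 = -46 + 4309/11 = 3803/11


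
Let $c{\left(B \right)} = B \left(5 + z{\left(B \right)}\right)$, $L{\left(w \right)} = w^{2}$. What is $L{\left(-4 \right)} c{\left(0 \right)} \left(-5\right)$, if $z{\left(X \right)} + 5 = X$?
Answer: $0$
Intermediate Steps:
$z{\left(X \right)} = -5 + X$
$c{\left(B \right)} = B^{2}$ ($c{\left(B \right)} = B \left(5 + \left(-5 + B\right)\right) = B B = B^{2}$)
$L{\left(-4 \right)} c{\left(0 \right)} \left(-5\right) = \left(-4\right)^{2} \cdot 0^{2} \left(-5\right) = 16 \cdot 0 \left(-5\right) = 0 \left(-5\right) = 0$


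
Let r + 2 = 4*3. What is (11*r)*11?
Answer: 1210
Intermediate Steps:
r = 10 (r = -2 + 4*3 = -2 + 12 = 10)
(11*r)*11 = (11*10)*11 = 110*11 = 1210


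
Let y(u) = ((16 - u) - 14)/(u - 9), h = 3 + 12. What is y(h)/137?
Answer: -13/822 ≈ -0.015815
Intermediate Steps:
h = 15
y(u) = (2 - u)/(-9 + u)
y(h)/137 = ((2 - 1*15)/(-9 + 15))/137 = ((2 - 15)/6)*(1/137) = ((1/6)*(-13))*(1/137) = -13/6*1/137 = -13/822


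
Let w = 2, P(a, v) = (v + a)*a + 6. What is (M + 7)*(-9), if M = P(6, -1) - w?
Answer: -369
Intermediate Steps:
P(a, v) = 6 + a*(a + v) (P(a, v) = (a + v)*a + 6 = a*(a + v) + 6 = 6 + a*(a + v))
M = 34 (M = (6 + 6**2 + 6*(-1)) - 1*2 = (6 + 36 - 6) - 2 = 36 - 2 = 34)
(M + 7)*(-9) = (34 + 7)*(-9) = 41*(-9) = -369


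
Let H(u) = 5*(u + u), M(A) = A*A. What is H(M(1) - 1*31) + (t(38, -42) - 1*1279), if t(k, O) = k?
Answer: -1541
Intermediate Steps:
M(A) = A²
H(u) = 10*u (H(u) = 5*(2*u) = 10*u)
H(M(1) - 1*31) + (t(38, -42) - 1*1279) = 10*(1² - 1*31) + (38 - 1*1279) = 10*(1 - 31) + (38 - 1279) = 10*(-30) - 1241 = -300 - 1241 = -1541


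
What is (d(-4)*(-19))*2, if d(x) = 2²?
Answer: -152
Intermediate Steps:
d(x) = 4
(d(-4)*(-19))*2 = (4*(-19))*2 = -76*2 = -152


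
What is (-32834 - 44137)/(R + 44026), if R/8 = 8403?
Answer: -76971/111250 ≈ -0.69187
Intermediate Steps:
R = 67224 (R = 8*8403 = 67224)
(-32834 - 44137)/(R + 44026) = (-32834 - 44137)/(67224 + 44026) = -76971/111250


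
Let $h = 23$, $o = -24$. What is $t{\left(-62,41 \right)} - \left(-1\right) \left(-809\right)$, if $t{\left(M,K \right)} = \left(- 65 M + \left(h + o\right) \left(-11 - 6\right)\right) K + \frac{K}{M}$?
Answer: $\frac{10237275}{62} \approx 1.6512 \cdot 10^{5}$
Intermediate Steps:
$t{\left(M,K \right)} = \frac{K}{M} + K \left(17 - 65 M\right)$ ($t{\left(M,K \right)} = \left(- 65 M + \left(23 - 24\right) \left(-11 - 6\right)\right) K + \frac{K}{M} = \left(- 65 M - -17\right) K + \frac{K}{M} = \left(- 65 M + 17\right) K + \frac{K}{M} = \left(17 - 65 M\right) K + \frac{K}{M} = K \left(17 - 65 M\right) + \frac{K}{M} = \frac{K}{M} + K \left(17 - 65 M\right)$)
$t{\left(-62,41 \right)} - \left(-1\right) \left(-809\right) = \left(17 \cdot 41 + \frac{41}{-62} - 2665 \left(-62\right)\right) - \left(-1\right) \left(-809\right) = \left(697 + 41 \left(- \frac{1}{62}\right) + 165230\right) - 809 = \left(697 - \frac{41}{62} + 165230\right) - 809 = \frac{10287433}{62} - 809 = \frac{10237275}{62}$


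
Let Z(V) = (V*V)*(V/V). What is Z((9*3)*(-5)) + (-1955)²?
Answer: 3840250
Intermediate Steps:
Z(V) = V² (Z(V) = V²*1 = V²)
Z((9*3)*(-5)) + (-1955)² = ((9*3)*(-5))² + (-1955)² = (27*(-5))² + 3822025 = (-135)² + 3822025 = 18225 + 3822025 = 3840250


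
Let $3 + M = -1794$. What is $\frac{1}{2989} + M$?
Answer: $- \frac{5371232}{2989} \approx -1797.0$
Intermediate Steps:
$M = -1797$ ($M = -3 - 1794 = -1797$)
$\frac{1}{2989} + M = \frac{1}{2989} - 1797 = - \frac{5371232}{2989}$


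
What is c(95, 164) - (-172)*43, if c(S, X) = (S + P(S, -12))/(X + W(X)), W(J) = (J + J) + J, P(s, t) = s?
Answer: 2425983/328 ≈ 7396.3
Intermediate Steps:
W(J) = 3*J (W(J) = 2*J + J = 3*J)
c(S, X) = S/(2*X) (c(S, X) = (S + S)/(X + 3*X) = (2*S)/((4*X)) = (2*S)*(1/(4*X)) = S/(2*X))
c(95, 164) - (-172)*43 = (½)*95/164 - (-172)*43 = (½)*95*(1/164) - 1*(-7396) = 95/328 + 7396 = 2425983/328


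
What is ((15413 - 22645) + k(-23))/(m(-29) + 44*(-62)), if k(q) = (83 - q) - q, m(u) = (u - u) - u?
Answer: 7103/2699 ≈ 2.6317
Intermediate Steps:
m(u) = -u (m(u) = 0 - u = -u)
k(q) = 83 - 2*q
((15413 - 22645) + k(-23))/(m(-29) + 44*(-62)) = ((15413 - 22645) + (83 - 2*(-23)))/(-1*(-29) + 44*(-62)) = (-7232 + (83 + 46))/(29 - 2728) = (-7232 + 129)/(-2699) = -7103*(-1/2699) = 7103/2699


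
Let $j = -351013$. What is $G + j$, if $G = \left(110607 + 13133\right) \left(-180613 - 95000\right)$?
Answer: $-34104703633$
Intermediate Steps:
$G = -34104352620$ ($G = 123740 \left(-275613\right) = -34104352620$)
$G + j = -34104352620 - 351013 = -34104703633$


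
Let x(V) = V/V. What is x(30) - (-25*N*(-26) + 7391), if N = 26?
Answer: -24290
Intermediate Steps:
x(V) = 1
x(30) - (-25*N*(-26) + 7391) = 1 - (-25*26*(-26) + 7391) = 1 - (-650*(-26) + 7391) = 1 - (16900 + 7391) = 1 - 1*24291 = 1 - 24291 = -24290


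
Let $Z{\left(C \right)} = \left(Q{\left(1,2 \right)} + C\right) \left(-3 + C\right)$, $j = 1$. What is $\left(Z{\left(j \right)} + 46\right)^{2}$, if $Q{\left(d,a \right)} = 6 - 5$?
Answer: $1764$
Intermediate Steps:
$Q{\left(d,a \right)} = 1$
$Z{\left(C \right)} = \left(1 + C\right) \left(-3 + C\right)$
$\left(Z{\left(j \right)} + 46\right)^{2} = \left(\left(-3 + 1^{2} - 2\right) + 46\right)^{2} = \left(\left(-3 + 1 - 2\right) + 46\right)^{2} = \left(-4 + 46\right)^{2} = 42^{2} = 1764$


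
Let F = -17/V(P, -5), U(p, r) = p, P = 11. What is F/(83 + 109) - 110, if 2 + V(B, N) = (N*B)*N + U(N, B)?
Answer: -5660177/51456 ≈ -110.00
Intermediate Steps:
V(B, N) = -2 + N + B*N**2 (V(B, N) = -2 + ((N*B)*N + N) = -2 + ((B*N)*N + N) = -2 + (B*N**2 + N) = -2 + (N + B*N**2) = -2 + N + B*N**2)
F = -17/268 (F = -17/(-2 - 5 + 11*(-5)**2) = -17/(-2 - 5 + 11*25) = -17/(-2 - 5 + 275) = -17/268 ≈ -0.063433)
F/(83 + 109) - 110 = -17/(268*(83 + 109)) - 110 = -17/268/192 - 110 = -17/268*1/192 - 110 = -17/51456 - 110 = -5660177/51456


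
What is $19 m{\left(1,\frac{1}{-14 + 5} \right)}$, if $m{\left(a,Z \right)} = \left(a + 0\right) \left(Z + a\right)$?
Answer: $\frac{152}{9} \approx 16.889$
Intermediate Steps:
$m{\left(a,Z \right)} = a \left(Z + a\right)$
$19 m{\left(1,\frac{1}{-14 + 5} \right)} = 19 \cdot 1 \left(\frac{1}{-14 + 5} + 1\right) = 19 \cdot 1 \left(\frac{1}{-9} + 1\right) = 19 \cdot 1 \left(- \frac{1}{9} + 1\right) = 19 \cdot 1 \cdot \frac{8}{9} = 19 \cdot \frac{8}{9} = \frac{152}{9}$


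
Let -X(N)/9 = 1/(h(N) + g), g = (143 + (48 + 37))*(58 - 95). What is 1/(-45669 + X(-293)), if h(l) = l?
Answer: -8729/398644692 ≈ -2.1897e-5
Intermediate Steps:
g = -8436 (g = (143 + 85)*(-37) = 228*(-37) = -8436)
X(N) = -9/(-8436 + N) (X(N) = -9/(N - 8436) = -9/(-8436 + N))
1/(-45669 + X(-293)) = 1/(-45669 - 9/(-8436 - 293)) = 1/(-45669 - 9/(-8729)) = 1/(-45669 - 9*(-1/8729)) = 1/(-45669 + 9/8729) = 1/(-398644692/8729) = -8729/398644692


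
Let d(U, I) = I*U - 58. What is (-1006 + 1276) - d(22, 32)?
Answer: -376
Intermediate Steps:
d(U, I) = -58 + I*U
(-1006 + 1276) - d(22, 32) = (-1006 + 1276) - (-58 + 32*22) = 270 - (-58 + 704) = 270 - 1*646 = 270 - 646 = -376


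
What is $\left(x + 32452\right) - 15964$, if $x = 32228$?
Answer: $48716$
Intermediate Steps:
$\left(x + 32452\right) - 15964 = \left(32228 + 32452\right) - 15964 = 64680 - 15964 = 48716$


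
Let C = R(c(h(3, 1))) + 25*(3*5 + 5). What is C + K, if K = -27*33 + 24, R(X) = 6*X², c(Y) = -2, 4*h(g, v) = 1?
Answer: -343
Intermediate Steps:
h(g, v) = ¼ (h(g, v) = (¼)*1 = ¼)
C = 524 (C = 6*(-2)² + 25*(3*5 + 5) = 6*4 + 25*(15 + 5) = 24 + 25*20 = 24 + 500 = 524)
K = -867 (K = -891 + 24 = -867)
C + K = 524 - 867 = -343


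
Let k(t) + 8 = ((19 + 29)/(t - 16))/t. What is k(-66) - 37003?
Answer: -16691957/451 ≈ -37011.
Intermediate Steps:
k(t) = -8 + 48/(t*(-16 + t)) (k(t) = -8 + ((19 + 29)/(t - 16))/t = -8 + (48/(-16 + t))/t = -8 + 48/(t*(-16 + t)))
k(-66) - 37003 = 8*(6 - 1*(-66)² + 16*(-66))/(-66*(-16 - 66)) - 37003 = 8*(-1/66)*(6 - 1*4356 - 1056)/(-82) - 37003 = 8*(-1/66)*(-1/82)*(6 - 4356 - 1056) - 37003 = 8*(-1/66)*(-1/82)*(-5406) - 37003 = -3604/451 - 37003 = -16691957/451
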